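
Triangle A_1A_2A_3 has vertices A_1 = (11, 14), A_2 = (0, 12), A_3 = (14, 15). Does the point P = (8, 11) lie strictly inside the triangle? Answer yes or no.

no

Barycentric coordinates of P: (38/5, -6/5, -27/5).
The three coordinates are positive, negative, negative; a point is interior exactly when all three are positive.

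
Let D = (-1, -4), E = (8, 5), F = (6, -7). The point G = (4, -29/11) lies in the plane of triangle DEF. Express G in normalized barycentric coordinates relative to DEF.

(4/11, 3/11, 4/11)

Signed area of the reference triangle: [DEF] = ½·((-1)·(5−(-7)) + 8·(-7−(-4)) + 6·(-4−5)) = ½·(-12 − 24 − 54) = -45.
[GEF] = ½·(4·(5−(-7)) + 8·(-7−(-29/11)) + 6·(-29/11−5)) = ½·(48 − 384/11 − 504/11) = -180/11, so the D-coordinate is (-180/11)/(-45) = 4/11.
[DGF] = ½·((-1)·(-29/11−(-7)) + 4·(-7−(-4)) + 6·(-4−(-29/11))) = ½·(-48/11 − 12 − 90/11) = -135/11, so the E-coordinate is 3/11.
[DEG] = ½·((-1)·(5−(-29/11)) + 8·(-29/11−(-4)) + 4·(-4−5)) = ½·(-84/11 + 120/11 − 36) = -180/11, so the F-coordinate is 4/11.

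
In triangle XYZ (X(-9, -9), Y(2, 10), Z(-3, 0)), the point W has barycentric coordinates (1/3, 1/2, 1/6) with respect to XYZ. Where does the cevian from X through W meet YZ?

(3/4, 15/2)

Line XW meets YZ where the X-coordinate vanishes; zeroing W's X-weight and renormalizing leaves Y, Z-weights 1/2 : 1/6 → (3/4, 1/4).
So V = (3/4)·Y + (1/4)·Z = (3/4, 15/2).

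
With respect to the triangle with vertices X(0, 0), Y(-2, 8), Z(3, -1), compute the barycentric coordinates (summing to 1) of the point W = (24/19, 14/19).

(6/19, 3/19, 10/19)

Signed area of the reference triangle: [XYZ] = ½·(0·(8−(-1)) + (-2)·(-1−0) + 3·(0−8)) = ½·(0 + 2 − 24) = -11.
[WYZ] = ½·((24/19)·(8−(-1)) + (-2)·(-1−(14/19)) + 3·(14/19−8)) = ½·(216/19 + 66/19 − 414/19) = -66/19, so the X-coordinate is (-66/19)/(-11) = 6/19.
[XWZ] = ½·(0·(14/19−(-1)) + (24/19)·(-1−0) + 3·(0−(14/19))) = ½·(0 − 24/19 − 42/19) = -33/19, so the Y-coordinate is 3/19.
[XYW] = ½·(0·(8−(14/19)) + (-2)·(14/19−0) + (24/19)·(0−8)) = ½·(0 − 28/19 − 192/19) = -110/19, so the Z-coordinate is 10/19.
Check: 6/19 + 3/19 + 10/19 = 1.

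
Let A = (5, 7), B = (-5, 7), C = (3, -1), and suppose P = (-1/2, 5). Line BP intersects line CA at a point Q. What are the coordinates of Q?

Barycentric coordinates of P with respect to ABC: (1/4, 1/2, 1/4).
On side CA the B-coordinate is zero; dropping P's B-weight 1/2 and renormalizing the remaining 1/4 : 1/4 gives weights 1/2, 1/2 on C, A.
Q = (1/2)·(3, -1) + (1/2)·(5, 7) = (4, 3).

(4, 3)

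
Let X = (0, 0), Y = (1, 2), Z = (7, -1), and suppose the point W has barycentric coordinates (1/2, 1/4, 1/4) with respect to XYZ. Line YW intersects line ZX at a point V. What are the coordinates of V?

(7/3, -1/3)

Line YW meets ZX where the Y-coordinate vanishes; zeroing W's Y-weight and renormalizing leaves Z, X-weights 1/4 : 1/2 → (1/3, 2/3).
So V = (1/3)·Z + (2/3)·X = (7/3, -1/3).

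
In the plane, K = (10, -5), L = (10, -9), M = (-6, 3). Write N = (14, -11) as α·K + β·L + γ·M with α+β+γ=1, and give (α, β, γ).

(1/4, 1, -1/4)

Signed area of the reference triangle: [KLM] = ½·(10·(-9−3) + 10·(3−(-5)) + (-6)·(-5−(-9))) = ½·(-120 + 80 − 24) = -32.
[NLM] = ½·(14·(-9−3) + 10·(3−(-11)) + (-6)·(-11−(-9))) = ½·(-168 + 140 + 12) = -8, so the K-coordinate is (-8)/(-32) = 1/4.
[KNM] = ½·(10·(-11−3) + 14·(3−(-5)) + (-6)·(-5−(-11))) = ½·(-140 + 112 − 36) = -32, so the L-coordinate is 1.
[KLN] = ½·(10·(-9−(-11)) + 10·(-11−(-5)) + 14·(-5−(-9))) = ½·(20 − 60 + 56) = 8, so the M-coordinate is -1/4.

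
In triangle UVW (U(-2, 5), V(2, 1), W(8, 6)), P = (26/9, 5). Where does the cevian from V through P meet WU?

(3, 11/2)

Barycentric coordinates of P with respect to UVW: (4/9, 1/9, 4/9).
On side WU the V-coordinate is zero; dropping P's V-weight 1/9 and renormalizing the remaining 4/9 : 4/9 gives weights 1/2, 1/2 on W, U.
Q = (1/2)·(8, 6) + (1/2)·(-2, 5) = (3, 11/2).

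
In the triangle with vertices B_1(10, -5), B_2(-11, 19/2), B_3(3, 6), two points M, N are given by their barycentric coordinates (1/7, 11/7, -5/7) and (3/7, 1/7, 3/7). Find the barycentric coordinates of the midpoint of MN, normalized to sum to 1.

Since both coordinate triples sum to 1, the midpoint's barycentrics are the componentwise average.
(1/7+3/7)/2 = 2/7; similarly 6/7 and -1/7.

(2/7, 6/7, -1/7)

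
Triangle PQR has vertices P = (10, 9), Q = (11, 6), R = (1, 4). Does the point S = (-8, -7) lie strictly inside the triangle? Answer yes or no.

no

Barycentric coordinates of S: (-23/8, 27/16, 35/16).
The three coordinates are negative, positive, positive; a point is interior exactly when all three are positive.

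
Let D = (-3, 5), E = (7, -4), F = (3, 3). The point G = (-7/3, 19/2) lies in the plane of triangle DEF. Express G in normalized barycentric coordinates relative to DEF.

Signed area of the reference triangle: [DEF] = ½·((-3)·(-4−3) + 7·(3−5) + 3·(5−(-4))) = ½·(21 − 14 + 27) = 17.
[GEF] = ½·((-7/3)·(-4−3) + 7·(3−(19/2)) + 3·(19/2−(-4))) = ½·(49/3 − 91/2 + 81/2) = 17/3, so the D-coordinate is (17/3)/17 = 1/3.
[DGF] = ½·((-3)·(19/2−3) + (-7/3)·(3−5) + 3·(5−(19/2))) = ½·(-39/2 + 14/3 − 27/2) = -85/6, so the E-coordinate is -5/6.
[DEG] = ½·((-3)·(-4−(19/2)) + 7·(19/2−5) + (-7/3)·(5−(-4))) = ½·(81/2 + 63/2 − 21) = 51/2, so the F-coordinate is 3/2.

(1/3, -5/6, 3/2)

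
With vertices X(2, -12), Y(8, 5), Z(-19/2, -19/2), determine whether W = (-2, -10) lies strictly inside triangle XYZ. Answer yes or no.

yes

Barycentric coordinates of W: (235/421, 26/421, 160/421).
The three coordinates are positive, positive, positive; a point is interior exactly when all three are positive.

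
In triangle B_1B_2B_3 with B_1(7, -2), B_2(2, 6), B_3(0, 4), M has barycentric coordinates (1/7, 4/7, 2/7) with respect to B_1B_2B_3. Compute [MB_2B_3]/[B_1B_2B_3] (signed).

The signed ratio [MB_2B_3]/[B_1B_2B_3] equals the barycentric coordinate of M at vertex B_1, which is 1/7.

1/7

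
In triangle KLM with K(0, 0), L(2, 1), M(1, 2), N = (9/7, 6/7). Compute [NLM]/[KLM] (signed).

[KLM] = ½·(0·(1−2) + 2·(2−0) + 1·(0−1)) = ½·(0 + 4 − 1) = 3/2.
[NLM] = ½·((9/7)·(1−2) + 2·(2−(6/7)) + 1·(6/7−1)) = ½·(-9/7 + 16/7 − 1/7) = 3/7, so the ratio is (3/7)/(3/2) = 2/7.

2/7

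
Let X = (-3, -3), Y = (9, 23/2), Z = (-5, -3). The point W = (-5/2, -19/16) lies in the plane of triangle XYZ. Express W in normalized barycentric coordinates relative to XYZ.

Signed area of the reference triangle: [XYZ] = ½·((-3)·(23/2−(-3)) + 9·(-3−(-3)) + (-5)·(-3−(23/2))) = ½·(-87/2 + 0 + 145/2) = 29/2.
[WYZ] = ½·((-5/2)·(23/2−(-3)) + 9·(-3−(-19/16)) + (-5)·(-19/16−(23/2))) = ½·(-145/4 − 261/16 + 1015/16) = 87/16, so the X-coordinate is (87/16)/(29/2) = 3/8.
[XWZ] = ½·((-3)·(-19/16−(-3)) + (-5/2)·(-3−(-3)) + (-5)·(-3−(-19/16))) = ½·(-87/16 + 0 + 145/16) = 29/16, so the Y-coordinate is 1/8.
[XYW] = ½·((-3)·(23/2−(-19/16)) + 9·(-19/16−(-3)) + (-5/2)·(-3−(23/2))) = ½·(-609/16 + 261/16 + 145/4) = 29/4, so the Z-coordinate is 1/2.

(3/8, 1/8, 1/2)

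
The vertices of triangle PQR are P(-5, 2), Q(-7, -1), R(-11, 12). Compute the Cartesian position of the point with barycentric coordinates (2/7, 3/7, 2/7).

S = (2/7)·P + (3/7)·Q + (2/7)·R.
x-coordinate: (2/7)·(-5) + (3/7)·(-7) + (2/7)·(-11) = -53/7.
y-coordinate: (2/7)·2 + (3/7)·(-1) + (2/7)·12 = 25/7.

(-53/7, 25/7)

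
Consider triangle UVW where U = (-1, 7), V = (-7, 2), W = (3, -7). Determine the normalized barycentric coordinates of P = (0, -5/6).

(1/3, 1/6, 1/2)

Signed area of the reference triangle: [UVW] = ½·((-1)·(2−(-7)) + (-7)·(-7−7) + 3·(7−2)) = ½·(-9 + 98 + 15) = 52.
[PVW] = ½·(0·(2−(-7)) + (-7)·(-7−(-5/6)) + 3·(-5/6−2)) = ½·(0 + 259/6 − 17/2) = 52/3, so the U-coordinate is (52/3)/52 = 1/3.
[UPW] = ½·((-1)·(-5/6−(-7)) + 0·(-7−7) + 3·(7−(-5/6))) = ½·(-37/6 + 0 + 47/2) = 26/3, so the V-coordinate is 1/6.
[UVP] = ½·((-1)·(2−(-5/6)) + (-7)·(-5/6−7) + 0·(7−2)) = ½·(-17/6 + 329/6 + 0) = 26, so the W-coordinate is 1/2.
Check: 1/3 + 1/6 + 1/2 = 1.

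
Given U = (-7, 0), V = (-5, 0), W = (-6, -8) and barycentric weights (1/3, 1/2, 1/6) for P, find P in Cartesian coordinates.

(-35/6, -4/3)

P = (1/3)·U + (1/2)·V + (1/6)·W.
x-coordinate: (1/3)·(-7) + (1/2)·(-5) + (1/6)·(-6) = -35/6.
y-coordinate: (1/3)·0 + (1/2)·0 + (1/6)·(-8) = -4/3.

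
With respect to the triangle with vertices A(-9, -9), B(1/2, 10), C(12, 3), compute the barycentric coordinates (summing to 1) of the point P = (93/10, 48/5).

(-1/5, 3/5, 3/5)

Signed area of the reference triangle: [ABC] = ½·((-9)·(10−3) + (1/2)·(3−(-9)) + 12·(-9−10)) = ½·(-63 + 6 − 228) = -285/2.
[PBC] = ½·((93/10)·(10−3) + (1/2)·(3−(48/5)) + 12·(48/5−10)) = ½·(651/10 − 33/10 − 24/5) = 57/2, so the A-coordinate is (57/2)/(-285/2) = -1/5.
[APC] = ½·((-9)·(48/5−3) + (93/10)·(3−(-9)) + 12·(-9−(48/5))) = ½·(-297/5 + 558/5 − 1116/5) = -171/2, so the B-coordinate is 3/5.
[ABP] = ½·((-9)·(10−(48/5)) + (1/2)·(48/5−(-9)) + (93/10)·(-9−10)) = ½·(-18/5 + 93/10 − 1767/10) = -171/2, so the C-coordinate is 3/5.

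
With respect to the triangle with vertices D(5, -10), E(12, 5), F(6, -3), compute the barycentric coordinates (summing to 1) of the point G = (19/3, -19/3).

(2/3, 1/6, 1/6)

Signed area of the reference triangle: [DEF] = ½·(5·(5−(-3)) + 12·(-3−(-10)) + 6·(-10−5)) = ½·(40 + 84 − 90) = 17.
[GEF] = ½·((19/3)·(5−(-3)) + 12·(-3−(-19/3)) + 6·(-19/3−5)) = ½·(152/3 + 40 − 68) = 34/3, so the D-coordinate is (34/3)/17 = 2/3.
[DGF] = ½·(5·(-19/3−(-3)) + (19/3)·(-3−(-10)) + 6·(-10−(-19/3))) = ½·(-50/3 + 133/3 − 22) = 17/6, so the E-coordinate is 1/6.
[DEG] = ½·(5·(5−(-19/3)) + 12·(-19/3−(-10)) + (19/3)·(-10−5)) = ½·(170/3 + 44 − 95) = 17/6, so the F-coordinate is 1/6.
Check: 2/3 + 1/6 + 1/6 = 1.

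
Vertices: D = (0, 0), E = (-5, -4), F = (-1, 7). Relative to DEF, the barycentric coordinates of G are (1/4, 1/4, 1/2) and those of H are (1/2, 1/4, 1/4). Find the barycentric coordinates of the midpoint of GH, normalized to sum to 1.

(3/8, 1/4, 3/8)

Since both coordinate triples sum to 1, the midpoint's barycentrics are the componentwise average.
(1/4+1/2)/2 = 3/8; similarly 1/4 and 3/8.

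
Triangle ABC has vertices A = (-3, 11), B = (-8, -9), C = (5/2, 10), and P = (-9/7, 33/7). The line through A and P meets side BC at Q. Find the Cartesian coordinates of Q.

(-1, 11/3)

Barycentric coordinates of P with respect to ABC: (1/7, 2/7, 4/7).
On side BC the A-coordinate is zero; dropping P's A-weight 1/7 and renormalizing the remaining 2/7 : 4/7 gives weights 1/3, 2/3 on B, C.
Q = (1/3)·(-8, -9) + (2/3)·(5/2, 10) = (-1, 11/3).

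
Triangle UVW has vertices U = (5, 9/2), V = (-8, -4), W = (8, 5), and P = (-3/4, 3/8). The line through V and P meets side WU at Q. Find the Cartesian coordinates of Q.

(13/2, 19/4)

Barycentric coordinates of P with respect to UVW: (1/4, 1/2, 1/4).
On side WU the V-coordinate is zero; dropping P's V-weight 1/2 and renormalizing the remaining 1/4 : 1/4 gives weights 1/2, 1/2 on W, U.
Q = (1/2)·(8, 5) + (1/2)·(5, 9/2) = (13/2, 19/4).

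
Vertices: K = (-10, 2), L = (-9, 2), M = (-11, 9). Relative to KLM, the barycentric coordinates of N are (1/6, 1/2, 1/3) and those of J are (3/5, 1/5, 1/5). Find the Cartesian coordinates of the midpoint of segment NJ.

Barycentric coordinates of the midpoint are the average: (23/60, 7/20, 4/15).
Converting: (23/60)·K + (7/20)·L + (4/15)·M = (-119/12, 58/15).

(-119/12, 58/15)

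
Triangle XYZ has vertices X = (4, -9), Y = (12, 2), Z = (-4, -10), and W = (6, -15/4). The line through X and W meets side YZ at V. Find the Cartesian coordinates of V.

Barycentric coordinates of W with respect to XYZ: (1/4, 1/2, 1/4).
On side YZ the X-coordinate is zero; dropping W's X-weight 1/4 and renormalizing the remaining 1/2 : 1/4 gives weights 2/3, 1/3 on Y, Z.
V = (2/3)·(12, 2) + (1/3)·(-4, -10) = (20/3, -2).

(20/3, -2)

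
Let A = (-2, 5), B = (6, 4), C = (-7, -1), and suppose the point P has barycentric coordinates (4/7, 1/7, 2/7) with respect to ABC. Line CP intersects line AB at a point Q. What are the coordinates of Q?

Line CP meets AB where the C-coordinate vanishes; zeroing P's C-weight and renormalizing leaves A, B-weights 4/7 : 1/7 → (4/5, 1/5).
So Q = (4/5)·A + (1/5)·B = (-2/5, 24/5).

(-2/5, 24/5)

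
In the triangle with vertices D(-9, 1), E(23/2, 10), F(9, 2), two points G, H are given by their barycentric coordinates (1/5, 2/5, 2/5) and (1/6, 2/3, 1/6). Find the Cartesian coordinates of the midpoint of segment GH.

Barycentric coordinates of the midpoint are the average: (11/60, 8/15, 17/60).
Converting: (11/60)·D + (8/15)·E + (17/60)·F = (211/30, 73/12).

(211/30, 73/12)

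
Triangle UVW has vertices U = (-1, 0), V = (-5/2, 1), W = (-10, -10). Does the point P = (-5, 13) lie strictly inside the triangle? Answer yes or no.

Barycentric coordinates of P: (-235/48, 157/24, -31/48).
The three coordinates are negative, positive, negative; a point is interior exactly when all three are positive.

no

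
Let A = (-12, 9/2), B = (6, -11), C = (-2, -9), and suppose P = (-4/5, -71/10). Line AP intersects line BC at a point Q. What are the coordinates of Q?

(2, -10)

Barycentric coordinates of P with respect to ABC: (1/5, 2/5, 2/5).
On side BC the A-coordinate is zero; dropping P's A-weight 1/5 and renormalizing the remaining 2/5 : 2/5 gives weights 1/2, 1/2 on B, C.
Q = (1/2)·(6, -11) + (1/2)·(-2, -9) = (2, -10).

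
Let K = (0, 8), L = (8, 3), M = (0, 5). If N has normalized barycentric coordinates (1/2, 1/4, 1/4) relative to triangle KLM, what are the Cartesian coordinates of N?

(2, 6)

N = (1/2)·K + (1/4)·L + (1/4)·M.
x-coordinate: (1/2)·0 + (1/4)·8 + (1/4)·0 = 2.
y-coordinate: (1/2)·8 + (1/4)·3 + (1/4)·5 = 6.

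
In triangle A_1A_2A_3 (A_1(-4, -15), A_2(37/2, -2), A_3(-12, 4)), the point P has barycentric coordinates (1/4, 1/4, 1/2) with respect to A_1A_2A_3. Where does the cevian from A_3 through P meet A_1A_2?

(29/4, -17/2)

Line A_3P meets A_1A_2 where the A_3-coordinate vanishes; zeroing P's A_3-weight and renormalizing leaves A_1, A_2-weights 1/4 : 1/4 → (1/2, 1/2).
So Q = (1/2)·A_1 + (1/2)·A_2 = (29/4, -17/2).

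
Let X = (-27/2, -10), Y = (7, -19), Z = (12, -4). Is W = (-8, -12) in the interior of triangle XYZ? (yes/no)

Barycentric coordinates of W: (104/141, 56/235, 17/705).
The three coordinates are positive, positive, positive; a point is interior exactly when all three are positive.

yes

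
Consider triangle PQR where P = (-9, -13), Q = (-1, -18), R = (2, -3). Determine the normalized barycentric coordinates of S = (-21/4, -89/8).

(5/8, 1/8, 1/4)

Signed area of the reference triangle: [PQR] = ½·((-9)·(-18−(-3)) + (-1)·(-3−(-13)) + 2·(-13−(-18))) = ½·(135 − 10 + 10) = 135/2.
[SQR] = ½·((-21/4)·(-18−(-3)) + (-1)·(-3−(-89/8)) + 2·(-89/8−(-18))) = ½·(315/4 − 65/8 + 55/4) = 675/16, so the P-coordinate is (675/16)/(135/2) = 5/8.
[PSR] = ½·((-9)·(-89/8−(-3)) + (-21/4)·(-3−(-13)) + 2·(-13−(-89/8))) = ½·(585/8 − 105/2 − 15/4) = 135/16, so the Q-coordinate is 1/8.
[PQS] = ½·((-9)·(-18−(-89/8)) + (-1)·(-89/8−(-13)) + (-21/4)·(-13−(-18))) = ½·(495/8 − 15/8 − 105/4) = 135/8, so the R-coordinate is 1/4.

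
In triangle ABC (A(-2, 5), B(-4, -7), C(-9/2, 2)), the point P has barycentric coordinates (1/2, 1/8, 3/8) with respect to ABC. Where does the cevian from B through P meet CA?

Line BP meets CA where the B-coordinate vanishes; zeroing P's B-weight and renormalizing leaves C, A-weights 3/8 : 1/2 → (3/7, 4/7).
So Q = (3/7)·C + (4/7)·A = (-43/14, 26/7).

(-43/14, 26/7)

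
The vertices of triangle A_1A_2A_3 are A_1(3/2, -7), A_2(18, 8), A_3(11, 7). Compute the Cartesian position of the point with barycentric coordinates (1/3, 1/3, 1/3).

(61/6, 8/3)

P = (1/3)·A_1 + (1/3)·A_2 + (1/3)·A_3.
x-coordinate: (1/3)·(3/2) + (1/3)·18 + (1/3)·11 = 61/6.
y-coordinate: (1/3)·(-7) + (1/3)·8 + (1/3)·7 = 8/3.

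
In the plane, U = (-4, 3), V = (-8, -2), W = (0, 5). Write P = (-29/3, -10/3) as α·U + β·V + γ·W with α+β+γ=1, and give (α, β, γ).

(1/12, 7/6, -1/4)

Signed area of the reference triangle: [UVW] = ½·((-4)·(-2−5) + (-8)·(5−3) + 0·(3−(-2))) = ½·(28 − 16 + 0) = 6.
[PVW] = ½·((-29/3)·(-2−5) + (-8)·(5−(-10/3)) + 0·(-10/3−(-2))) = ½·(203/3 − 200/3 + 0) = 1/2, so the U-coordinate is (1/2)/6 = 1/12.
[UPW] = ½·((-4)·(-10/3−5) + (-29/3)·(5−3) + 0·(3−(-10/3))) = ½·(100/3 − 58/3 + 0) = 7, so the V-coordinate is 7/6.
[UVP] = ½·((-4)·(-2−(-10/3)) + (-8)·(-10/3−3) + (-29/3)·(3−(-2))) = ½·(-16/3 + 152/3 − 145/3) = -3/2, so the W-coordinate is -1/4.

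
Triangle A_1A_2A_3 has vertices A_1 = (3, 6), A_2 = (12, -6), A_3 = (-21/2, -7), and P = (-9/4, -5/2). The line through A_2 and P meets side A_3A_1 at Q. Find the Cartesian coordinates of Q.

(-51/10, -9/5)

Barycentric coordinates of P with respect to A_1A_2A_3: (1/3, 1/6, 1/2).
On side A_3A_1 the A_2-coordinate is zero; dropping P's A_2-weight 1/6 and renormalizing the remaining 1/2 : 1/3 gives weights 3/5, 2/5 on A_3, A_1.
Q = (3/5)·(-21/2, -7) + (2/5)·(3, 6) = (-51/10, -9/5).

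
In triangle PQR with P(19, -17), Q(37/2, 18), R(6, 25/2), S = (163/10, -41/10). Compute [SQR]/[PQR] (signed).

[PQR] = ½·(19·(18−(25/2)) + (37/2)·(25/2−(-17)) + 6·(-17−18)) = ½·(209/2 + 2183/4 − 210) = 1761/8.
[SQR] = ½·((163/10)·(18−(25/2)) + (37/2)·(25/2−(-41/10)) + 6·(-41/10−18)) = ½·(1793/20 + 3071/10 − 663/5) = 5283/40, so the ratio is (5283/40)/(1761/8) = 3/5.

3/5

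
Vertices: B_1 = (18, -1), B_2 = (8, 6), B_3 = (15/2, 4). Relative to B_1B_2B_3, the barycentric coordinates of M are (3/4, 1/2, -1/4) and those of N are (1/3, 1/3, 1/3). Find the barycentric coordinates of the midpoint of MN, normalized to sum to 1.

(13/24, 5/12, 1/24)

Since both coordinate triples sum to 1, the midpoint's barycentrics are the componentwise average.
(3/4+1/3)/2 = 13/24; similarly 5/12 and 1/24.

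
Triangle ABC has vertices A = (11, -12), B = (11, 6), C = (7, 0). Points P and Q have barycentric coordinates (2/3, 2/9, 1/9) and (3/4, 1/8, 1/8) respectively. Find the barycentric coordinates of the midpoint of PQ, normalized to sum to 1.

Since both coordinate triples sum to 1, the midpoint's barycentrics are the componentwise average.
(2/3+3/4)/2 = 17/24; similarly 25/144 and 17/144.

(17/24, 25/144, 17/144)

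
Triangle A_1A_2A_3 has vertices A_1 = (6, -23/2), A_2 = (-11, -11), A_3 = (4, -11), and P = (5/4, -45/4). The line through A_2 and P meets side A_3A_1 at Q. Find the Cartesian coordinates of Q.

Barycentric coordinates of P with respect to A_1A_2A_3: (1/2, 1/4, 1/4).
On side A_3A_1 the A_2-coordinate is zero; dropping P's A_2-weight 1/4 and renormalizing the remaining 1/4 : 1/2 gives weights 1/3, 2/3 on A_3, A_1.
Q = (1/3)·(4, -11) + (2/3)·(6, -23/2) = (16/3, -34/3).

(16/3, -34/3)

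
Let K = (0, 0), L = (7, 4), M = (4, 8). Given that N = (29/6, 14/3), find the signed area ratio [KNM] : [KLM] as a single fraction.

[KLM] = ½·(0·(4−8) + 7·(8−0) + 4·(0−4)) = ½·(0 + 56 − 16) = 20.
[KNM] = ½·(0·(14/3−8) + (29/6)·(8−0) + 4·(0−(14/3))) = ½·(0 + 116/3 − 56/3) = 10, so the ratio is 10/20 = 1/2.

1/2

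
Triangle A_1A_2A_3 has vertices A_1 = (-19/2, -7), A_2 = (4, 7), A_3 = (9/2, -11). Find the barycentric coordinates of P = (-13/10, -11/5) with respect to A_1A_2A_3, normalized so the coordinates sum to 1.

Signed area of the reference triangle: [A_1A_2A_3] = ½·((-19/2)·(7−(-11)) + 4·(-11−(-7)) + (9/2)·(-7−7)) = ½·(-171 − 16 − 63) = -125.
[PA_2A_3] = ½·((-13/10)·(7−(-11)) + 4·(-11−(-11/5)) + (9/2)·(-11/5−7)) = ½·(-117/5 − 176/5 − 207/5) = -50, so the A_1-coordinate is (-50)/(-125) = 2/5.
[A_1PA_3] = ½·((-19/2)·(-11/5−(-11)) + (-13/10)·(-11−(-7)) + (9/2)·(-7−(-11/5))) = ½·(-418/5 + 26/5 − 108/5) = -50, so the A_2-coordinate is 2/5.
[A_1A_2P] = ½·((-19/2)·(7−(-11/5)) + 4·(-11/5−(-7)) + (-13/10)·(-7−7)) = ½·(-437/5 + 96/5 + 91/5) = -25, so the A_3-coordinate is 1/5.

(2/5, 2/5, 1/5)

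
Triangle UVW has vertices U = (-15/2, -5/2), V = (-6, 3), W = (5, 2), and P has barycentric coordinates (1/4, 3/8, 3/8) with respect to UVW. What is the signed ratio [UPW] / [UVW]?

3/8

The signed ratio [UPW]/[UVW] equals the barycentric coordinate of P at vertex V, which is 3/8.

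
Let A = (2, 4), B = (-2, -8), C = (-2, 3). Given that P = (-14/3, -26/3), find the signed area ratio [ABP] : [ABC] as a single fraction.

[ABC] = ½·(2·(-8−3) + (-2)·(3−4) + (-2)·(4−(-8))) = ½·(-22 + 2 − 24) = -22.
[ABP] = ½·(2·(-8−(-26/3)) + (-2)·(-26/3−4) + (-14/3)·(4−(-8))) = ½·(4/3 + 76/3 − 56) = -44/3, so the ratio is (-44/3)/(-22) = 2/3.

2/3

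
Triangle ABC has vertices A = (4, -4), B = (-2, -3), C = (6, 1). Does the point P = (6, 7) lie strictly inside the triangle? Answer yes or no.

no

Barycentric coordinates of P: (-3/2, 3/8, 17/8).
The three coordinates are negative, positive, positive; a point is interior exactly when all three are positive.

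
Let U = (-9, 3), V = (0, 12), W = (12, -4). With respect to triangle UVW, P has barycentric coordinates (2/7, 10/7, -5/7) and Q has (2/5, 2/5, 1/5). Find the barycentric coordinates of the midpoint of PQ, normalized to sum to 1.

(12/35, 32/35, -9/35)

Since both coordinate triples sum to 1, the midpoint's barycentrics are the componentwise average.
(2/7+2/5)/2 = 12/35; similarly 32/35 and -9/35.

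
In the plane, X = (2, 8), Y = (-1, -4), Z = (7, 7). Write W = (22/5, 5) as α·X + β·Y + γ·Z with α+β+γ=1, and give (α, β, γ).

(1/5, 1/5, 3/5)

Signed area of the reference triangle: [XYZ] = ½·(2·(-4−7) + (-1)·(7−8) + 7·(8−(-4))) = ½·(-22 + 1 + 84) = 63/2.
[WYZ] = ½·((22/5)·(-4−7) + (-1)·(7−5) + 7·(5−(-4))) = ½·(-242/5 − 2 + 63) = 63/10, so the X-coordinate is (63/10)/(63/2) = 1/5.
[XWZ] = ½·(2·(5−7) + (22/5)·(7−8) + 7·(8−5)) = ½·(-4 − 22/5 + 21) = 63/10, so the Y-coordinate is 1/5.
[XYW] = ½·(2·(-4−5) + (-1)·(5−8) + (22/5)·(8−(-4))) = ½·(-18 + 3 + 264/5) = 189/10, so the Z-coordinate is 3/5.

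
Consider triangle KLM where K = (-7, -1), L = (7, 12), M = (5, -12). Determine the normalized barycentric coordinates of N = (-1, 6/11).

(6/11, 3/11, 2/11)

Signed area of the reference triangle: [KLM] = ½·((-7)·(12−(-12)) + 7·(-12−(-1)) + 5·(-1−12)) = ½·(-168 − 77 − 65) = -155.
[NLM] = ½·((-1)·(12−(-12)) + 7·(-12−(6/11)) + 5·(6/11−12)) = ½·(-24 − 966/11 − 630/11) = -930/11, so the K-coordinate is (-930/11)/(-155) = 6/11.
[KNM] = ½·((-7)·(6/11−(-12)) + (-1)·(-12−(-1)) + 5·(-1−(6/11))) = ½·(-966/11 + 11 − 85/11) = -465/11, so the L-coordinate is 3/11.
[KLN] = ½·((-7)·(12−(6/11)) + 7·(6/11−(-1)) + (-1)·(-1−12)) = ½·(-882/11 + 119/11 + 13) = -310/11, so the M-coordinate is 2/11.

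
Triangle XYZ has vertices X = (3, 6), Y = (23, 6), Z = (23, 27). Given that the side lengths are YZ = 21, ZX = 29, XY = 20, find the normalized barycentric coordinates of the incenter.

(3/10, 29/70, 2/7)

The incenter has barycentric coordinates proportional to the opposite side lengths: (21 : 29 : 20).
Normalizing by 21+29+20 = 70 gives (3/10, 29/70, 2/7).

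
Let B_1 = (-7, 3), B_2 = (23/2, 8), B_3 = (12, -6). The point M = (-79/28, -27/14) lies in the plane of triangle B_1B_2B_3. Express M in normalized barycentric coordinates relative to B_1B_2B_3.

Signed area of the reference triangle: [B_1B_2B_3] = ½·((-7)·(8−(-6)) + (23/2)·(-6−3) + 12·(3−8)) = ½·(-98 − 207/2 − 60) = -523/4.
[MB_2B_3] = ½·((-79/28)·(8−(-6)) + (23/2)·(-6−(-27/14)) + 12·(-27/14−8)) = ½·(-79/2 − 1311/28 − 834/7) = -5753/56, so the B_1-coordinate is (-5753/56)/(-523/4) = 11/14.
[B_1MB_3] = ½·((-7)·(-27/14−(-6)) + (-79/28)·(-6−3) + 12·(3−(-27/14))) = ½·(-57/2 + 711/28 + 414/7) = 1569/56, so the B_2-coordinate is -3/14.
[B_1B_2M] = ½·((-7)·(8−(-27/14)) + (23/2)·(-27/14−3) + (-79/28)·(3−8)) = ½·(-139/2 − 1587/28 + 395/28) = -1569/28, so the B_3-coordinate is 3/7.

(11/14, -3/14, 3/7)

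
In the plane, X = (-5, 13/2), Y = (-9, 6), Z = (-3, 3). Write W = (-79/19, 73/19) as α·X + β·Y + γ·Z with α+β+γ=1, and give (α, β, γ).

Signed area of the reference triangle: [XYZ] = ½·((-5)·(6−3) + (-9)·(3−(13/2)) + (-3)·(13/2−6)) = ½·(-15 + 63/2 − 3/2) = 15/2.
[WYZ] = ½·((-79/19)·(6−3) + (-9)·(3−(73/19)) + (-3)·(73/19−6)) = ½·(-237/19 + 144/19 + 123/19) = 15/19, so the X-coordinate is (15/19)/(15/2) = 2/19.
[XWZ] = ½·((-5)·(73/19−3) + (-79/19)·(3−(13/2)) + (-3)·(13/2−(73/19))) = ½·(-80/19 + 553/38 − 303/38) = 45/38, so the Y-coordinate is 3/19.
[XYW] = ½·((-5)·(6−(73/19)) + (-9)·(73/19−(13/2)) + (-79/19)·(13/2−6)) = ½·(-205/19 + 909/38 − 79/38) = 105/19, so the Z-coordinate is 14/19.
Check: 2/19 + 3/19 + 14/19 = 1.

(2/19, 3/19, 14/19)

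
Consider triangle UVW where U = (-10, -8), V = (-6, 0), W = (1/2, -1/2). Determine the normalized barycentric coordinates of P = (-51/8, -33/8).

(1/2, 1/4, 1/4)

Signed area of the reference triangle: [UVW] = ½·((-10)·(0−(-1/2)) + (-6)·(-1/2−(-8)) + (1/2)·(-8−0)) = ½·(-5 − 45 − 4) = -27.
[PVW] = ½·((-51/8)·(0−(-1/2)) + (-6)·(-1/2−(-33/8)) + (1/2)·(-33/8−0)) = ½·(-51/16 − 87/4 − 33/16) = -27/2, so the U-coordinate is (-27/2)/(-27) = 1/2.
[UPW] = ½·((-10)·(-33/8−(-1/2)) + (-51/8)·(-1/2−(-8)) + (1/2)·(-8−(-33/8))) = ½·(145/4 − 765/16 − 31/16) = -27/4, so the V-coordinate is 1/4.
[UVP] = ½·((-10)·(0−(-33/8)) + (-6)·(-33/8−(-8)) + (-51/8)·(-8−0)) = ½·(-165/4 − 93/4 + 51) = -27/4, so the W-coordinate is 1/4.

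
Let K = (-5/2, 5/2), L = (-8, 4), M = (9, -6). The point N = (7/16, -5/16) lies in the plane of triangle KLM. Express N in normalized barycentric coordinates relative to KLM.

(3/8, 1/4, 3/8)

Signed area of the reference triangle: [KLM] = ½·((-5/2)·(4−(-6)) + (-8)·(-6−(5/2)) + 9·(5/2−4)) = ½·(-25 + 68 − 27/2) = 59/4.
[NLM] = ½·((7/16)·(4−(-6)) + (-8)·(-6−(-5/16)) + 9·(-5/16−4)) = ½·(35/8 + 91/2 − 621/16) = 177/32, so the K-coordinate is (177/32)/(59/4) = 3/8.
[KNM] = ½·((-5/2)·(-5/16−(-6)) + (7/16)·(-6−(5/2)) + 9·(5/2−(-5/16))) = ½·(-455/32 − 119/32 + 405/16) = 59/16, so the L-coordinate is 1/4.
[KLN] = ½·((-5/2)·(4−(-5/16)) + (-8)·(-5/16−(5/2)) + (7/16)·(5/2−4)) = ½·(-345/32 + 45/2 − 21/32) = 177/32, so the M-coordinate is 3/8.
Check: 3/8 + 1/4 + 3/8 = 1.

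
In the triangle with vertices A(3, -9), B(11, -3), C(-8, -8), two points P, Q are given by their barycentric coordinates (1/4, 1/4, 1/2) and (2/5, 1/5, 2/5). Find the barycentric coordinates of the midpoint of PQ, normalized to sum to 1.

(13/40, 9/40, 9/20)

Since both coordinate triples sum to 1, the midpoint's barycentrics are the componentwise average.
(1/4+2/5)/2 = 13/40; similarly 9/40 and 9/20.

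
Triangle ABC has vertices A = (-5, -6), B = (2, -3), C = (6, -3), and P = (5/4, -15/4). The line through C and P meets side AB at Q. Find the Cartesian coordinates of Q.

(-1/3, -4)

Barycentric coordinates of P with respect to ABC: (1/4, 1/2, 1/4).
On side AB the C-coordinate is zero; dropping P's C-weight 1/4 and renormalizing the remaining 1/4 : 1/2 gives weights 1/3, 2/3 on A, B.
Q = (1/3)·(-5, -6) + (2/3)·(2, -3) = (-1/3, -4).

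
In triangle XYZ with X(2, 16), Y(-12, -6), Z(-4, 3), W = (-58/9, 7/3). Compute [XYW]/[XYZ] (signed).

1/9

[XYZ] = ½·(2·(-6−3) + (-12)·(3−16) + (-4)·(16−(-6))) = ½·(-18 + 156 − 88) = 25.
[XYW] = ½·(2·(-6−(7/3)) + (-12)·(7/3−16) + (-58/9)·(16−(-6))) = ½·(-50/3 + 164 − 1276/9) = 25/9, so the ratio is (25/9)/25 = 1/9.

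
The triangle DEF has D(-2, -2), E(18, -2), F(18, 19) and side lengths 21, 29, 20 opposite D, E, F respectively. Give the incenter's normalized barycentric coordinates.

The incenter has barycentric coordinates proportional to the opposite side lengths: (21 : 29 : 20).
Normalizing by 21+29+20 = 70 gives (3/10, 29/70, 2/7).

(3/10, 29/70, 2/7)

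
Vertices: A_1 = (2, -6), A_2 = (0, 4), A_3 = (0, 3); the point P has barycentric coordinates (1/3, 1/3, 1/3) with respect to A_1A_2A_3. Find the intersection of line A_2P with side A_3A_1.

Line A_2P meets A_3A_1 where the A_2-coordinate vanishes; zeroing P's A_2-weight and renormalizing leaves A_3, A_1-weights 1/3 : 1/3 → (1/2, 1/2).
So Q = (1/2)·A_3 + (1/2)·A_1 = (1, -3/2).

(1, -3/2)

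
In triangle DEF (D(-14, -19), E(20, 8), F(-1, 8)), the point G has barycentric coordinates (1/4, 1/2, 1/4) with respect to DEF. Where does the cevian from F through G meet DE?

Line FG meets DE where the F-coordinate vanishes; zeroing G's F-weight and renormalizing leaves D, E-weights 1/4 : 1/2 → (1/3, 2/3).
So H = (1/3)·D + (2/3)·E = (26/3, -1).

(26/3, -1)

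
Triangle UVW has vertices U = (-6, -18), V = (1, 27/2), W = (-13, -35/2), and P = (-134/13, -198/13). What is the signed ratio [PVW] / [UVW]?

[UVW] = ½·((-6)·(27/2−(-35/2)) + 1·(-35/2−(-18)) + (-13)·(-18−(27/2))) = ½·(-186 + 1/2 + 819/2) = 112.
[PVW] = ½·((-134/13)·(27/2−(-35/2)) + 1·(-35/2−(-198/13)) + (-13)·(-198/13−(27/2))) = ½·(-4154/13 − 59/26 + 747/2) = 336/13, so the ratio is (336/13)/112 = 3/13.

3/13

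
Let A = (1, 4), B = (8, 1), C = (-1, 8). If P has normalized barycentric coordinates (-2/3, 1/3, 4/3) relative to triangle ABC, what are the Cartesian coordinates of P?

P = (-2/3)·A + (1/3)·B + (4/3)·C.
x-coordinate: (-2/3)·1 + (1/3)·8 + (4/3)·(-1) = 2/3.
y-coordinate: (-2/3)·4 + (1/3)·1 + (4/3)·8 = 25/3.

(2/3, 25/3)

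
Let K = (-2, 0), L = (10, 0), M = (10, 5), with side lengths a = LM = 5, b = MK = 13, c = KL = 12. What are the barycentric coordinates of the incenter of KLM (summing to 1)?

(1/6, 13/30, 2/5)

The incenter has barycentric coordinates proportional to the opposite side lengths: (5 : 13 : 12).
Normalizing by 5+13+12 = 30 gives (1/6, 13/30, 2/5).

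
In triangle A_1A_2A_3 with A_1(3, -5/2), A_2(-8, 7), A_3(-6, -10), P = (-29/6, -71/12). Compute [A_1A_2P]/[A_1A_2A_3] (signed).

2/3

[A_1A_2A_3] = ½·(3·(7−(-10)) + (-8)·(-10−(-5/2)) + (-6)·(-5/2−7)) = ½·(51 + 60 + 57) = 84.
[A_1A_2P] = ½·(3·(7−(-71/12)) + (-8)·(-71/12−(-5/2)) + (-29/6)·(-5/2−7)) = ½·(155/4 + 82/3 + 551/12) = 56, so the ratio is 56/84 = 2/3.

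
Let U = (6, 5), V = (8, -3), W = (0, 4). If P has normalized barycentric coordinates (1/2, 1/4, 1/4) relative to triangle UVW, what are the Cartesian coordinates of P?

(5, 11/4)

P = (1/2)·U + (1/4)·V + (1/4)·W.
x-coordinate: (1/2)·6 + (1/4)·8 + (1/4)·0 = 5.
y-coordinate: (1/2)·5 + (1/4)·(-3) + (1/4)·4 = 11/4.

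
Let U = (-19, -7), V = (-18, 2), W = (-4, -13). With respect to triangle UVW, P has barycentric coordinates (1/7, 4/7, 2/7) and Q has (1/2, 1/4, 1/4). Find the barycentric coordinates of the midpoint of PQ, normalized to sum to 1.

(9/28, 23/56, 15/56)

Since both coordinate triples sum to 1, the midpoint's barycentrics are the componentwise average.
(1/7+1/2)/2 = 9/28; similarly 23/56 and 15/56.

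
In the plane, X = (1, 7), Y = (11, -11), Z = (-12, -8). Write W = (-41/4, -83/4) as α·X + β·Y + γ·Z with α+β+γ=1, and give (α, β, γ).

(-3/4, 1/2, 5/4)

Signed area of the reference triangle: [XYZ] = ½·(1·(-11−(-8)) + 11·(-8−7) + (-12)·(7−(-11))) = ½·(-3 − 165 − 216) = -192.
[WYZ] = ½·((-41/4)·(-11−(-8)) + 11·(-8−(-83/4)) + (-12)·(-83/4−(-11))) = ½·(123/4 + 561/4 + 117) = 144, so the X-coordinate is 144/(-192) = -3/4.
[XWZ] = ½·(1·(-83/4−(-8)) + (-41/4)·(-8−7) + (-12)·(7−(-83/4))) = ½·(-51/4 + 615/4 − 333) = -96, so the Y-coordinate is 1/2.
[XYW] = ½·(1·(-11−(-83/4)) + 11·(-83/4−7) + (-41/4)·(7−(-11))) = ½·(39/4 − 1221/4 − 369/2) = -240, so the Z-coordinate is 5/4.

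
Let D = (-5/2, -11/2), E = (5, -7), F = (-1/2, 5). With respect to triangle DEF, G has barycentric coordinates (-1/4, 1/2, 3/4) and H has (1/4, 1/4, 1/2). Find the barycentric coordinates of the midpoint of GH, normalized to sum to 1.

Since both coordinate triples sum to 1, the midpoint's barycentrics are the componentwise average.
(-1/4+1/4)/2 = 0; similarly 3/8 and 5/8.

(0, 3/8, 5/8)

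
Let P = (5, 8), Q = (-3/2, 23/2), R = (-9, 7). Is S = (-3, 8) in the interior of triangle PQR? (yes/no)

Barycentric coordinates of S: (13/37, 16/111, 56/111).
The three coordinates are positive, positive, positive; a point is interior exactly when all three are positive.

yes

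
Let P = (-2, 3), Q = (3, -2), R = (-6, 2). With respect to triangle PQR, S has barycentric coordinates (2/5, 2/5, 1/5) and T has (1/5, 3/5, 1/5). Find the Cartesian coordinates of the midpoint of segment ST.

Barycentric coordinates of the midpoint are the average: (3/10, 1/2, 1/5).
Converting: (3/10)·P + (1/2)·Q + (1/5)·R = (-3/10, 3/10).

(-3/10, 3/10)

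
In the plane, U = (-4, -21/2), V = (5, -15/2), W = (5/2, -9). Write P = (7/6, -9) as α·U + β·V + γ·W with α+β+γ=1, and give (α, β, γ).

(1/3, 1/3, 1/3)

Signed area of the reference triangle: [UVW] = ½·((-4)·(-15/2−(-9)) + 5·(-9−(-21/2)) + (5/2)·(-21/2−(-15/2))) = ½·(-6 + 15/2 − 15/2) = -3.
[PVW] = ½·((7/6)·(-15/2−(-9)) + 5·(-9−(-9)) + (5/2)·(-9−(-15/2))) = ½·(7/4 + 0 − 15/4) = -1, so the U-coordinate is (-1)/(-3) = 1/3.
[UPW] = ½·((-4)·(-9−(-9)) + (7/6)·(-9−(-21/2)) + (5/2)·(-21/2−(-9))) = ½·(0 + 7/4 − 15/4) = -1, so the V-coordinate is 1/3.
[UVP] = ½·((-4)·(-15/2−(-9)) + 5·(-9−(-21/2)) + (7/6)·(-21/2−(-15/2))) = ½·(-6 + 15/2 − 7/2) = -1, so the W-coordinate is 1/3.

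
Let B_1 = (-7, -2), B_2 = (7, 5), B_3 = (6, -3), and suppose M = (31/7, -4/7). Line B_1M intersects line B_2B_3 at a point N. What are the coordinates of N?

Barycentric coordinates of M with respect to B_1B_2B_3: (1/7, 2/7, 4/7).
On side B_2B_3 the B_1-coordinate is zero; dropping M's B_1-weight 1/7 and renormalizing the remaining 2/7 : 4/7 gives weights 1/3, 2/3 on B_2, B_3.
N = (1/3)·(7, 5) + (2/3)·(6, -3) = (19/3, -1/3).

(19/3, -1/3)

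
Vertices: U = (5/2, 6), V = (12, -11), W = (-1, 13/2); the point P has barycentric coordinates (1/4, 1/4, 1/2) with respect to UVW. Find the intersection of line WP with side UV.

Line WP meets UV where the W-coordinate vanishes; zeroing P's W-weight and renormalizing leaves U, V-weights 1/4 : 1/4 → (1/2, 1/2).
So Q = (1/2)·U + (1/2)·V = (29/4, -5/2).

(29/4, -5/2)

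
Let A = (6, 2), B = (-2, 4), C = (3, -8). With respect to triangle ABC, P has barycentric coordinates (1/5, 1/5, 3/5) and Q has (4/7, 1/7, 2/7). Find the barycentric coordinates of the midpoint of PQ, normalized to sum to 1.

Since both coordinate triples sum to 1, the midpoint's barycentrics are the componentwise average.
(1/5+4/7)/2 = 27/70; similarly 6/35 and 31/70.

(27/70, 6/35, 31/70)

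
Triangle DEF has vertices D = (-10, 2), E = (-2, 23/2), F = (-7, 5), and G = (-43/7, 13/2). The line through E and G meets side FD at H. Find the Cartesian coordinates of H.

Barycentric coordinates of G with respect to DEF: (3/7, 3/7, 1/7).
On side FD the E-coordinate is zero; dropping G's E-weight 3/7 and renormalizing the remaining 1/7 : 3/7 gives weights 1/4, 3/4 on F, D.
H = (1/4)·(-7, 5) + (3/4)·(-10, 2) = (-37/4, 11/4).

(-37/4, 11/4)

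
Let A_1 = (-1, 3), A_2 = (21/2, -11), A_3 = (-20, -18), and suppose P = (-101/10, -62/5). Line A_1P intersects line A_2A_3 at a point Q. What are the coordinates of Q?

Barycentric coordinates of P with respect to A_1A_2A_3: (1/5, 1/5, 3/5).
On side A_2A_3 the A_1-coordinate is zero; dropping P's A_1-weight 1/5 and renormalizing the remaining 1/5 : 3/5 gives weights 1/4, 3/4 on A_2, A_3.
Q = (1/4)·(21/2, -11) + (3/4)·(-20, -18) = (-99/8, -65/4).

(-99/8, -65/4)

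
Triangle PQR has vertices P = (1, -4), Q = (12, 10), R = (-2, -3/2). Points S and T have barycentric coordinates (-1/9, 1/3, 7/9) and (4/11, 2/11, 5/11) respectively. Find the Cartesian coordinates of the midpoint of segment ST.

(131/66, 227/198)

Barycentric coordinates of the midpoint are the average: (25/198, 17/66, 61/99).
Converting: (25/198)·P + (17/66)·Q + (61/99)·R = (131/66, 227/198).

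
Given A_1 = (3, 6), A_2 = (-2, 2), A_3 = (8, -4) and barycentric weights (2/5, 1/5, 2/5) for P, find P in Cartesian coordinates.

P = (2/5)·A_1 + (1/5)·A_2 + (2/5)·A_3.
x-coordinate: (2/5)·3 + (1/5)·(-2) + (2/5)·8 = 4.
y-coordinate: (2/5)·6 + (1/5)·2 + (2/5)·(-4) = 6/5.

(4, 6/5)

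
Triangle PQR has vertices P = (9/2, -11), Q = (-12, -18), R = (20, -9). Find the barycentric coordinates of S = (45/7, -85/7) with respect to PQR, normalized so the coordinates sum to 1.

Signed area of the reference triangle: [PQR] = ½·((9/2)·(-18−(-9)) + (-12)·(-9−(-11)) + 20·(-11−(-18))) = ½·(-81/2 − 24 + 140) = 151/4.
[SQR] = ½·((45/7)·(-18−(-9)) + (-12)·(-9−(-85/7)) + 20·(-85/7−(-18))) = ½·(-405/7 − 264/7 + 820/7) = 151/14, so the P-coordinate is (151/14)/(151/4) = 2/7.
[PSR] = ½·((9/2)·(-85/7−(-9)) + (45/7)·(-9−(-11)) + 20·(-11−(-85/7))) = ½·(-99/7 + 90/7 + 160/7) = 151/14, so the Q-coordinate is 2/7.
[PQS] = ½·((9/2)·(-18−(-85/7)) + (-12)·(-85/7−(-11)) + (45/7)·(-11−(-18))) = ½·(-369/14 + 96/7 + 45) = 453/28, so the R-coordinate is 3/7.

(2/7, 2/7, 3/7)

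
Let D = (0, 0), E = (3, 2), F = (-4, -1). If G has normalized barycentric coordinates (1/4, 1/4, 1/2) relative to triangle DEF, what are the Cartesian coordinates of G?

(-5/4, 0)

G = (1/4)·D + (1/4)·E + (1/2)·F.
x-coordinate: (1/4)·0 + (1/4)·3 + (1/2)·(-4) = -5/4.
y-coordinate: (1/4)·0 + (1/4)·2 + (1/2)·(-1) = 0.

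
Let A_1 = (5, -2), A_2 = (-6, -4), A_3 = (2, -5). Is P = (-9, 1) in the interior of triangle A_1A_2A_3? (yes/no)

Barycentric coordinates of P: (37/27, 17/9, -61/27).
The three coordinates are positive, positive, negative; a point is interior exactly when all three are positive.

no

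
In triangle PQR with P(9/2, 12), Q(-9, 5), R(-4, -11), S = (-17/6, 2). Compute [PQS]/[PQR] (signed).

1/3

[PQR] = ½·((9/2)·(5−(-11)) + (-9)·(-11−12) + (-4)·(12−5)) = ½·(72 + 207 − 28) = 251/2.
[PQS] = ½·((9/2)·(5−2) + (-9)·(2−12) + (-17/6)·(12−5)) = ½·(27/2 + 90 − 119/6) = 251/6, so the ratio is (251/6)/(251/2) = 1/3.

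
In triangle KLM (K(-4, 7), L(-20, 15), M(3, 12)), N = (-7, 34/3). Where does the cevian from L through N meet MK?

(-1/2, 19/2)

Barycentric coordinates of N with respect to KLM: (1/3, 1/3, 1/3).
On side MK the L-coordinate is zero; dropping N's L-weight 1/3 and renormalizing the remaining 1/3 : 1/3 gives weights 1/2, 1/2 on M, K.
J = (1/2)·(3, 12) + (1/2)·(-4, 7) = (-1/2, 19/2).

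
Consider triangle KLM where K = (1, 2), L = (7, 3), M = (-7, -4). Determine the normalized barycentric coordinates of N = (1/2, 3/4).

Signed area of the reference triangle: [KLM] = ½·(1·(3−(-4)) + 7·(-4−2) + (-7)·(2−3)) = ½·(7 − 42 + 7) = -14.
[NLM] = ½·((1/2)·(3−(-4)) + 7·(-4−(3/4)) + (-7)·(3/4−3)) = ½·(7/2 − 133/4 + 63/4) = -7, so the K-coordinate is (-7)/(-14) = 1/2.
[KNM] = ½·(1·(3/4−(-4)) + (1/2)·(-4−2) + (-7)·(2−(3/4))) = ½·(19/4 − 3 − 35/4) = -7/2, so the L-coordinate is 1/4.
[KLN] = ½·(1·(3−(3/4)) + 7·(3/4−2) + (1/2)·(2−3)) = ½·(9/4 − 35/4 − 1/2) = -7/2, so the M-coordinate is 1/4.
Check: 1/2 + 1/4 + 1/4 = 1.

(1/2, 1/4, 1/4)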